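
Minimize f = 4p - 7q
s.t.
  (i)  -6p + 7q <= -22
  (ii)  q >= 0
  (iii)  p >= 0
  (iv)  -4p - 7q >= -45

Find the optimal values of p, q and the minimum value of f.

Corner points and f = 4p - 7q:
  (11/3, 0) → f = 44/3
  (67/10, 13/5) → f = 43/5
  (45/4, 0) → f = 45

At the optimal vertex, -6p + 7q = -22 and -4p - 7q = -45.
Solving simultaneously gives p = 67/10, q = 13/5.

p = 67/10, q = 13/5, minimum f = 43/5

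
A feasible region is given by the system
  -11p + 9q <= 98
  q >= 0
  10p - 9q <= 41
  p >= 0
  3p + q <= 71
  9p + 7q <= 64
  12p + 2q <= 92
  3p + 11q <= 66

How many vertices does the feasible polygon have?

5

Intersecting each pair of boundary lines and keeping only the points that satisfy every inequality leaves:
  (41/10, 0)
  (0, 0)
  (863/151, 271/151)
  (0, 6)
  (121/39, 67/13)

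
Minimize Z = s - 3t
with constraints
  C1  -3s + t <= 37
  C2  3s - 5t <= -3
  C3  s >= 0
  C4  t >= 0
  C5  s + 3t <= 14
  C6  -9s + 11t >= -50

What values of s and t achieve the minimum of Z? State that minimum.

s = 0, t = 14/3, minimum Z = -14

Feasible corners and Z = s - 3t:
  (0, 3/5) → Z = -9/5
  (61/14, 45/14) → Z = -37/7
  (0, 14/3) → Z = -14

At the optimal vertex, s = 0 and s + 3t = 14.
Solving simultaneously gives s = 0, t = 14/3.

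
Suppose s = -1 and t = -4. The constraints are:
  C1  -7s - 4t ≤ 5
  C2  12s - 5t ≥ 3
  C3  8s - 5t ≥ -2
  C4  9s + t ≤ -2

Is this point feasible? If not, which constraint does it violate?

not feasible — violates C1

Constraint C1: -7s - 4t = 23, which is not ≤ 5. All other constraints are satisfied.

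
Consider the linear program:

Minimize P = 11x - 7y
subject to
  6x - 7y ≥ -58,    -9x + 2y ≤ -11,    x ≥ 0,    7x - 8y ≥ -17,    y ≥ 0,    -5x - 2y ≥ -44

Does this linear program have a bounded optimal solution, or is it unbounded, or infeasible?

Vertices and P = 11x - 7y:
  (61/29, 115/29) → P = -134/29
  (11/9, 0) → P = 121/9
  (53/9, 131/18) → P = 83/6
  (44/5, 0) → P = 484/5
The feasible region has finitely many vertices and no improving ray; the minimum is -134/29 at (61/29, 115/29).

bounded optimum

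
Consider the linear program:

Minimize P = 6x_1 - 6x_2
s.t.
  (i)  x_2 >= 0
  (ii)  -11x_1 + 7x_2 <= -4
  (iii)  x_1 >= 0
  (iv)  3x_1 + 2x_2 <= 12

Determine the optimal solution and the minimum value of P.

x_1 = 92/43, x_2 = 120/43, minimum P = -168/43

Corner points and P = 6x_1 - 6x_2:
  (4/11, 0) → P = 24/11
  (4, 0) → P = 24
  (92/43, 120/43) → P = -168/43

The optimum lies where -11x_1 + 7x_2 = -4 and 3x_1 + 2x_2 = 12.
Solving simultaneously gives x_1 = 92/43, x_2 = 120/43.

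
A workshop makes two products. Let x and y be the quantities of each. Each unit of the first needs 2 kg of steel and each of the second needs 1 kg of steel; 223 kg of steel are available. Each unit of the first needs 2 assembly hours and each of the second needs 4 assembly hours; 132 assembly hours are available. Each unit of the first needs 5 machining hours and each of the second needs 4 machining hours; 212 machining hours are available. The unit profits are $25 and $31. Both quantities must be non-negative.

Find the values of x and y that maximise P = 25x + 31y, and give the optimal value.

Vertices and P = 25x + 31y:
  (0, 0) → P = 0
  (0, 33) → P = 1023
  (212/5, 0) → P = 1060
  (80/3, 59/3) → P = 3829/3

The binding constraints are 2x + 4y = 132 and 5x + 4y = 212.
Solving simultaneously gives x = 80/3, y = 59/3.

x = 80/3, y = 59/3, maximum P = 3829/3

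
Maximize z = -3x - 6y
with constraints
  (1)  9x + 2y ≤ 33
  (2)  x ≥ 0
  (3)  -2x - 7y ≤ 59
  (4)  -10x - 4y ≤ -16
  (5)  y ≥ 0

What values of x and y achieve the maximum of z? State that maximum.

Extreme points and z = -3x - 6y:
  (0, 33/2) → z = -99
  (11/3, 0) → z = -11
  (0, 4) → z = -24
  (8/5, 0) → z = -24/5

x = 8/5, y = 0, maximum z = -24/5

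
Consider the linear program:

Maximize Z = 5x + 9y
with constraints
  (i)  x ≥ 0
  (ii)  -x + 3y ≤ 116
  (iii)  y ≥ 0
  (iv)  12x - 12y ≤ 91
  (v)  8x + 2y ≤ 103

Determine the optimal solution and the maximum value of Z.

Extreme points and Z = 5x + 9y:
  (0, 116/3) → Z = 348
  (0, 0) → Z = 0
  (77/26, 1031/26) → Z = 4832/13
  (91/12, 0) → Z = 455/12
  (709/60, 127/30) → Z = 5831/60

The binding constraints are -x + 3y = 116 and 8x + 2y = 103.
Solving simultaneously gives x = 77/26, y = 1031/26.

x = 77/26, y = 1031/26, maximum Z = 4832/13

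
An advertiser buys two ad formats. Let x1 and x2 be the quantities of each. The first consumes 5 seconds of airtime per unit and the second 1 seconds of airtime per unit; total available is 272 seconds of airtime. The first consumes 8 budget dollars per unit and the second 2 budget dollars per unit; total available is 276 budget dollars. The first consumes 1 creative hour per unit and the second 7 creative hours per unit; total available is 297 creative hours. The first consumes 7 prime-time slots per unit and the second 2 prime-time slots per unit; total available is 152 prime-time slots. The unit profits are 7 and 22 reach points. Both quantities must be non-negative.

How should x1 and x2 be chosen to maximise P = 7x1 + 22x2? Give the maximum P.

At the optimal vertex, x1 + 7x2 = 297 and 7x1 + 2x2 = 152.
Solving simultaneously gives x1 = 10, x2 = 41.

x1 = 10, x2 = 41, maximum P = 972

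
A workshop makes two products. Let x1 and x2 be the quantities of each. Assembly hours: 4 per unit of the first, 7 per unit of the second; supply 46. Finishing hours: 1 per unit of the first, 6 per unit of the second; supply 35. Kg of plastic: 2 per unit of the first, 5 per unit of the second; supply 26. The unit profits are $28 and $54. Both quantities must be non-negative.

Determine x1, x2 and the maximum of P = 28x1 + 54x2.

x1 = 8, x2 = 2, maximum P = 332

Feasible corners and P = 28x1 + 54x2:
  (0, 0) → P = 0
  (0, 26/5) → P = 1404/5
  (23/2, 0) → P = 322
  (8, 2) → P = 332

The binding constraints are 4x1 + 7x2 = 46 and 2x1 + 5x2 = 26.
Solving simultaneously gives x1 = 8, x2 = 2.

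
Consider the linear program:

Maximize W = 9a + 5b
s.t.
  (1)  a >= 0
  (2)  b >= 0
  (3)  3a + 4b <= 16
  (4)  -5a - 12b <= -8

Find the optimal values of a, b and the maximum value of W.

Feasible corners and W = 9a + 5b:
  (0, 4) → W = 20
  (0, 2/3) → W = 10/3
  (16/3, 0) → W = 48
  (8/5, 0) → W = 72/5

At the optimal vertex, b = 0 and 3a + 4b = 16.
Solving simultaneously gives a = 16/3, b = 0.

a = 16/3, b = 0, maximum W = 48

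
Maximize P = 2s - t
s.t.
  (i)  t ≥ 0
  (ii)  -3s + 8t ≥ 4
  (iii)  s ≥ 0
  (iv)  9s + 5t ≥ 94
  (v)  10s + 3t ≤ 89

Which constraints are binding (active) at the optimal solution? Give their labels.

(iv) and (v)

Vertices and P = 2s - t:
  (0, 94/5) → P = -94/5
  (0, 89/3) → P = -89/3
  (163/23, 139/23) → P = 187/23

The maximum is at (163/23, 139/23). Substituting into each constraint, equality holds for (iv) and (v); the remaining constraints have slack.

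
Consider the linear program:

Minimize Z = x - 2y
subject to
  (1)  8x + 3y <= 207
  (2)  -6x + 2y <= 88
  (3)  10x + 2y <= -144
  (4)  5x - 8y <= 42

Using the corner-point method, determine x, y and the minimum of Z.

Feasible corners and Z = x - 2y:
  (-29/2, 1/2) → Z = -31/2
  (-394/19, -346/19) → Z = 298/19
  (-178/15, -38/3) → Z = 202/15

x = -29/2, y = 1/2, minimum Z = -31/2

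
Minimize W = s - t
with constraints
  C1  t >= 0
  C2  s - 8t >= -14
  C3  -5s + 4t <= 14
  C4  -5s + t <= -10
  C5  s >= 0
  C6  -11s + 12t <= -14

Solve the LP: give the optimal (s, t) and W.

The feasible region is unbounded (it extends along (8, 1), (1, 0)), but W strictly increases along every unbounded feasible direction, so there is no improving ray and the minimum is attained at a vertex.

At the optimal vertex, -5s + t = -10 and -11s + 12t = -14.
Solving simultaneously gives s = 106/49, t = 40/49.

s = 106/49, t = 40/49, minimum W = 66/49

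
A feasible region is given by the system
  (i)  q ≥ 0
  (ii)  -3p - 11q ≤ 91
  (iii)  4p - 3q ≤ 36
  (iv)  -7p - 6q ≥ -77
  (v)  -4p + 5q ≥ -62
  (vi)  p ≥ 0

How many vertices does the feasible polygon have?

4

Of the 15 pairwise boundary intersections, those satisfying every inequality are:
  (9, 0)
  (0, 0)
  (149/15, 56/45)
  (0, 77/6)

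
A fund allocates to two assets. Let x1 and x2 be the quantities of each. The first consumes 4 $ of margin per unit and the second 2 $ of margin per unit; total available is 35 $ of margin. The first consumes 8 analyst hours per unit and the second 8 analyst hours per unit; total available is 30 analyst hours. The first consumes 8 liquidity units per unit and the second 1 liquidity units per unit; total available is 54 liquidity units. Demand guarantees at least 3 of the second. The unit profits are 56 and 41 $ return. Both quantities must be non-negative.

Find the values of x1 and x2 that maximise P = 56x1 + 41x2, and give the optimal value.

Extreme points and P = 56x1 + 41x2:
  (0, 15/4) → P = 615/4
  (0, 3) → P = 123
  (3/4, 3) → P = 165

The optimum lies where 8x1 + 8x2 = 30 and x2 = 3.
Solving simultaneously gives x1 = 3/4, x2 = 3.

x1 = 3/4, x2 = 3, maximum P = 165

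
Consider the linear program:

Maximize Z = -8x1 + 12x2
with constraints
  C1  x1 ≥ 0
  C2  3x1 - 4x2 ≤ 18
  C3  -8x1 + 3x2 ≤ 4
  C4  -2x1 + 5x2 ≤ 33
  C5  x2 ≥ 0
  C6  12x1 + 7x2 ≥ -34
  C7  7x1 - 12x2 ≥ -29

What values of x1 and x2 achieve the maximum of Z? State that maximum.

Extreme points and Z = -8x1 + 12x2:
  (0, 4/3) → Z = 16
  (0, 0) → Z = 0
  (222/7, 135/7) → Z = -156/7
  (6, 0) → Z = -48
  (13/25, 68/25) → Z = 712/25
  (251/11, 173/11) → Z = 68/11

x1 = 13/25, x2 = 68/25, maximum Z = 712/25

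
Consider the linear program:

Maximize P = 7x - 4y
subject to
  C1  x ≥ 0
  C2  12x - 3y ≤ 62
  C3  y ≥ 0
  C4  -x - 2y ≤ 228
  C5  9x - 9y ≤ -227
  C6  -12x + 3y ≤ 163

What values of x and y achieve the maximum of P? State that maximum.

x = 413/27, y = 1094/27, maximum P = -55

Vertices and P = 7x - 4y:
  (0, 227/9) → P = -908/9
  (0, 163/3) → P = -652/3
  (413/27, 1094/27) → P = -55
The feasible region is unbounded (it extends along (1, 4)), but P strictly decreases along every unbounded feasible direction, so there is no improving ray and the maximum is attained at a vertex.

The binding constraints are 12x - 3y = 62 and 9x - 9y = -227.
Solving simultaneously gives x = 413/27, y = 1094/27.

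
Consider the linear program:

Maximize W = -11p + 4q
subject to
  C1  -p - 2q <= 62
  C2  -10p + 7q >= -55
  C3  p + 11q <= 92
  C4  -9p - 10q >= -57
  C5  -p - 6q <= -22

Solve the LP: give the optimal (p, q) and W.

Feasible corners and W = -11p + 4q:
  (-293/89, 771/89) → W = 6307/89
  (-62, 14) → W = 738
  (61/22, 141/44) → W = -389/22

The optimum lies where p + 11q = 92 and -p - 6q = -22.
Solving simultaneously gives p = -62, q = 14.

p = -62, q = 14, maximum W = 738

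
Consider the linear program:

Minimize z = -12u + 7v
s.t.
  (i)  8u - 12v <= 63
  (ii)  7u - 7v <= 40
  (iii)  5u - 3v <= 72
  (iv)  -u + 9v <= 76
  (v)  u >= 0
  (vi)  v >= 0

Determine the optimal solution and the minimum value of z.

u = 223/14, v = 143/14, minimum z = -1675/14

Extreme points and z = -12u + 7v:
  (223/14, 143/14) → z = -1675/14
  (40/7, 0) → z = -480/7
  (0, 76/9) → z = 532/9
  (0, 0) → z = 0

The optimum lies where 7u - 7v = 40 and -u + 9v = 76.
Solving simultaneously gives u = 223/14, v = 143/14.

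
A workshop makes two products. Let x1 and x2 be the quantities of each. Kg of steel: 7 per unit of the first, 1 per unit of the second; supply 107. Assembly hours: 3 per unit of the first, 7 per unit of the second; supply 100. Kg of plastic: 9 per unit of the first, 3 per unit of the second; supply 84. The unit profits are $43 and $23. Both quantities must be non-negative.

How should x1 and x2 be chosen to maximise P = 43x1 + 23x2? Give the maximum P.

x1 = 16/3, x2 = 12, maximum P = 1516/3

Extreme points and P = 43x1 + 23x2:
  (0, 0) → P = 0
  (0, 100/7) → P = 2300/7
  (28/3, 0) → P = 1204/3
  (16/3, 12) → P = 1516/3

The optimum lies where 3x1 + 7x2 = 100 and 9x1 + 3x2 = 84.
Solving simultaneously gives x1 = 16/3, x2 = 12.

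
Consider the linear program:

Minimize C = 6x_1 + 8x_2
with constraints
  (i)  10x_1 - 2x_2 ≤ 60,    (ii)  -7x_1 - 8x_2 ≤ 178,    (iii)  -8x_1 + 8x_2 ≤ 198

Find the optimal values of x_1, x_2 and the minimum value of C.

Extreme points and C = 6x_1 + 8x_2:
  (62/47, -1100/47) → C = -8428/47
  (219/16, 615/16) → C = 3117/8
  (-376/15, -19/60) → C = -2294/15

The optimum lies where 10x_1 - 2x_2 = 60 and -7x_1 - 8x_2 = 178.
Solving simultaneously gives x_1 = 62/47, x_2 = -1100/47.

x_1 = 62/47, x_2 = -1100/47, minimum C = -8428/47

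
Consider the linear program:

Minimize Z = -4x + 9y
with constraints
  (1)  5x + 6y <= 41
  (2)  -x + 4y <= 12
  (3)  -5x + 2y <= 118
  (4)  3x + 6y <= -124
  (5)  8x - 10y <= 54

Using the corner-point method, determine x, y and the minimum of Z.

x = -644/17, y = -607/17, minimum Z = -2887/17

Extreme points and Z = -4x + 9y:
  (-239/9, -133/18) → Z = 715/18
  (-644/17, -607/17) → Z = -2887/17
  (-458/39, -577/39) → Z = -3361/39

The optimum lies where -5x + 2y = 118 and 8x - 10y = 54.
Solving simultaneously gives x = -644/17, y = -607/17.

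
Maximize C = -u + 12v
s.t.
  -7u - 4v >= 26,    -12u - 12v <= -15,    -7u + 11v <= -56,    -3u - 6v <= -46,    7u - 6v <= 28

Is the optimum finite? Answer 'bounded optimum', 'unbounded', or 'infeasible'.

infeasible

The boundaries -7u - 4v = 26 and -3u - 6v = -46 meet at (-34/3, 40/3), but that point violates -7u + 11v ≤ -56. Every candidate vertex is excluded by some other constraint, so the feasible region is empty.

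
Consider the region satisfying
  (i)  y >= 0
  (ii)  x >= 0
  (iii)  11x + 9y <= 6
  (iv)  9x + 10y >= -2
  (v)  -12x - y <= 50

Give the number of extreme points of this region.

3

Of the 10 pairwise boundary intersections, those satisfying every inequality are:
  (0, 0)
  (6/11, 0)
  (0, 2/3)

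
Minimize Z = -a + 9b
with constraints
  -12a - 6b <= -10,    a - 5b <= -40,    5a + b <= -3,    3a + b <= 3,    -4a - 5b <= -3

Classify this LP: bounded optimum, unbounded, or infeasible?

bounded optimum

Vertices and Z = -a + 9b:
  (-95/33, 245/33) → Z = 2300/33
  (-55/26, 197/26) → Z = 914/13
  (-3, 12) → Z = 111
The feasible region has finitely many vertices and no improving ray; the minimum is 2300/33 at (-95/33, 245/33).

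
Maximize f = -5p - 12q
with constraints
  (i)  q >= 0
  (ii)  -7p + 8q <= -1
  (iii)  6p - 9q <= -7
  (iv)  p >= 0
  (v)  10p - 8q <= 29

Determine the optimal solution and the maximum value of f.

p = 13/3, q = 11/3, maximum f = -197/3

At the optimal vertex, -7p + 8q = -1 and 6p - 9q = -7.
Solving simultaneously gives p = 13/3, q = 11/3.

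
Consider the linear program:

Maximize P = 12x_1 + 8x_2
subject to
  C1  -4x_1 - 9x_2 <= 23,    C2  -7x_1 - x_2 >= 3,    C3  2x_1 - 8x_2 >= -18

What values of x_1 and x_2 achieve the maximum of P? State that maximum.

x_1 = -21/29, x_2 = 60/29, maximum P = 228/29

The optimum lies where -7x_1 - x_2 = 3 and 2x_1 - 8x_2 = -18.
Solving simultaneously gives x_1 = -21/29, x_2 = 60/29.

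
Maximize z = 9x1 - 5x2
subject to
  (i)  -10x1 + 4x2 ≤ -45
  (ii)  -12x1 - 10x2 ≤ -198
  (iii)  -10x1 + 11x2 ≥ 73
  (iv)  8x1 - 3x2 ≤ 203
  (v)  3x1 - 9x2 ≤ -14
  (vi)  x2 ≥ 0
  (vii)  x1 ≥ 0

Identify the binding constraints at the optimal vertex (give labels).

Vertices and z = 9x1 - 5x2:
  (787/70, 118/7) → z = 169/10
  (677/2, 835) → z = -2257/2
  (1226/29, 1307/29) → z = 4499/29

The maximum is at (1226/29, 1307/29). Substituting into each constraint, equality holds for (iii) and (iv); the remaining constraints have slack.

(iii) and (iv)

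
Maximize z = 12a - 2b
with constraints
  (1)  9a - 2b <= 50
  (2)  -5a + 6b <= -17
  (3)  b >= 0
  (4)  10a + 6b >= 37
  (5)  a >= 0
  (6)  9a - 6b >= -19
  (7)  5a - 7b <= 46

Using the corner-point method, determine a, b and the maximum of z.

Feasible corners and z = 12a - 2b:
  (133/22, 97/44) → z = 1499/22
  (50/9, 0) → z = 200/3
  (18/5, 1/6) → z = 643/15
  (37/10, 0) → z = 222/5

a = 133/22, b = 97/44, maximum z = 1499/22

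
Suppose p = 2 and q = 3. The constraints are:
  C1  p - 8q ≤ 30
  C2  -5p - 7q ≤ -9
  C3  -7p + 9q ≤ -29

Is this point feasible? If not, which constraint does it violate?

not feasible — violates C3

Constraint C3: -7p + 9q = 13, which is not ≤ -29. All other constraints are satisfied.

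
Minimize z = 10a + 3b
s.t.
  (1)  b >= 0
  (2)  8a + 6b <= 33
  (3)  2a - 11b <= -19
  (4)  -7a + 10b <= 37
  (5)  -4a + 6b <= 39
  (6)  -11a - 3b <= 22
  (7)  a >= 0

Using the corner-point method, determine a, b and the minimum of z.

a = 0, b = 19/11, minimum z = 57/11

Feasible corners and z = 10a + 3b:
  (249/100, 109/50) → z = 786/25
  (54/61, 527/122) → z = 2661/122
  (0, 19/11) → z = 57/11
  (0, 37/10) → z = 111/10

At the optimal vertex, 2a - 11b = -19 and a = 0.
Solving simultaneously gives a = 0, b = 19/11.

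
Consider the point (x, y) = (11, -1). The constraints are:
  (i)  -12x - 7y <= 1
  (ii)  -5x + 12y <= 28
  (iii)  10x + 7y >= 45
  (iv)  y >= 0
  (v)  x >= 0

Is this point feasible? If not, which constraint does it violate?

Constraint (iv): y = -1, which is not ≥ 0. All other constraints are satisfied.

not feasible — violates (iv)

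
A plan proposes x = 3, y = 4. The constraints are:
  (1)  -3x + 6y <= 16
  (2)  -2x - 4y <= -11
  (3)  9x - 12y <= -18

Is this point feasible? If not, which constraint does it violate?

(1): 15 ≤ 16 ✓
(2): -22 ≤ -11 ✓
(3): -21 ≤ -18 ✓

feasible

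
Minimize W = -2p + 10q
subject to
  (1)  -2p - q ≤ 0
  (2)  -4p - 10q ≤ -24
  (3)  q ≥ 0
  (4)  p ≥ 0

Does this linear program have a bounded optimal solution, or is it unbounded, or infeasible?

From the feasible point (6, 0), moving in the direction (1, 0) keeps every constraint satisfied while W decreases without bound.

unbounded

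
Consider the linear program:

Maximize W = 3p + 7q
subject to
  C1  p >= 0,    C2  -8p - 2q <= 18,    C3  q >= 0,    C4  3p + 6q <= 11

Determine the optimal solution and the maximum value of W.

p = 0, q = 11/6, maximum W = 77/6

Corner points and W = 3p + 7q:
  (0, 0) → W = 0
  (0, 11/6) → W = 77/6
  (11/3, 0) → W = 11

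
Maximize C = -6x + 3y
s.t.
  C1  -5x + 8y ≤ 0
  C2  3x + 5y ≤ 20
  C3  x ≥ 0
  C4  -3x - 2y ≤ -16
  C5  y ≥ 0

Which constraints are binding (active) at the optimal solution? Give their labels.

C2 and C4

Feasible corners and C = -6x + 3y:
  (40/9, 4/3) → C = -68/3
  (20/3, 0) → C = -40
  (16/3, 0) → C = -32

The maximum is at (40/9, 4/3). Substituting into each constraint, equality holds for C2 and C4; the remaining constraints have slack.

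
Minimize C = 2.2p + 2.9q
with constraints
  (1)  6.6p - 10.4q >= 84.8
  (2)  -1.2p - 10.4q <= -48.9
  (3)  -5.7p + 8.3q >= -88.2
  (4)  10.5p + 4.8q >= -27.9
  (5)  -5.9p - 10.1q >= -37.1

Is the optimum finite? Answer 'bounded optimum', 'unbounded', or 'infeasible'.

infeasible

The boundaries 6.6p - 10.4q = 84.8 and -1.2p - 10.4q = -48.9 meet at (1337/78, 3683/1352), but that point violates -5.9p - 10.1q ≥ -37.1. Every candidate vertex is excluded by some other constraint, so the feasible region is empty.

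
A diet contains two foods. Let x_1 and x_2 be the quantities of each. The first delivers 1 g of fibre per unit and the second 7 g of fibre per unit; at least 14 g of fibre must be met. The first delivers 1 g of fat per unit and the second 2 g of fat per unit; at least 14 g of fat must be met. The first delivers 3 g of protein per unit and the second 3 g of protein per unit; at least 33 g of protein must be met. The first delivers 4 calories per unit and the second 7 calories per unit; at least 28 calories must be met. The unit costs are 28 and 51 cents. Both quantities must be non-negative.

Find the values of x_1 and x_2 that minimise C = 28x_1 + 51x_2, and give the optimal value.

x_1 = 8, x_2 = 3, minimum C = 377

Extreme points and C = 28x_1 + 51x_2:
  (0, 11) → C = 561
  (14, 0) → C = 392
  (8, 3) → C = 377
The feasible region is unbounded (it extends along (0, 1), (1, 0)), but C strictly increases along every unbounded feasible direction, so there is no improving ray and the minimum is attained at a vertex.

The binding constraints are x_1 + 2x_2 = 14 and 3x_1 + 3x_2 = 33.
Solving simultaneously gives x_1 = 8, x_2 = 3.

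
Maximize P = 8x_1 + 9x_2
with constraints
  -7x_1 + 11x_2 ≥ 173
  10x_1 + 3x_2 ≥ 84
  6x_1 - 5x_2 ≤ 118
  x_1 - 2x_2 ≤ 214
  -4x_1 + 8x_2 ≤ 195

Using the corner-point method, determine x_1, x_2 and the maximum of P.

x_1 = 761/12, x_2 = 673/12, maximum P = 12145/12

Feasible corners and P = 8x_1 + 9x_2:
  (405/131, 2318/131) → P = 24102/131
  (761/12, 673/12) → P = 12145/12
  (87/92, 1143/46) → P = 10635/46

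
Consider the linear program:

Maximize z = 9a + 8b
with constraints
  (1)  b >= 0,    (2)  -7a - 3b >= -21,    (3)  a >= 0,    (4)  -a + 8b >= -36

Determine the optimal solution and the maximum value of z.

a = 0, b = 7, maximum z = 56

Corner points and z = 9a + 8b:
  (3, 0) → z = 27
  (0, 0) → z = 0
  (0, 7) → z = 56

The binding constraints are -7a - 3b = -21 and a = 0.
Solving simultaneously gives a = 0, b = 7.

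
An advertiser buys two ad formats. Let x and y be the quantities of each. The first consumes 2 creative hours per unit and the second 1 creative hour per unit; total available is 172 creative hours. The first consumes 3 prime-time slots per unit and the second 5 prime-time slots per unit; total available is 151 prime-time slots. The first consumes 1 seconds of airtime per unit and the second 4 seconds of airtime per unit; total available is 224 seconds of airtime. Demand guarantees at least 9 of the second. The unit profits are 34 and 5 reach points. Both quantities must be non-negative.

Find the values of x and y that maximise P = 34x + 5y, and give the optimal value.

Extreme points and P = 34x + 5y:
  (0, 151/5) → P = 151
  (0, 9) → P = 45
  (106/3, 9) → P = 3739/3

The binding constraints are 3x + 5y = 151 and y = 9.
Solving simultaneously gives x = 106/3, y = 9.

x = 106/3, y = 9, maximum P = 3739/3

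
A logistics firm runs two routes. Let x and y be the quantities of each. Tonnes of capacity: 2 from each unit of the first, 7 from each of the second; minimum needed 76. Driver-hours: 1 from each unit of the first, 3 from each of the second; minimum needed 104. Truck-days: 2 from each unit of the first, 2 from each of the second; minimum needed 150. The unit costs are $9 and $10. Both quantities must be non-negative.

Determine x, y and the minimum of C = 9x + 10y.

Feasible corners and C = 9x + 10y:
  (0, 75) → C = 750
  (104, 0) → C = 936
  (121/2, 29/2) → C = 1379/2
The feasible region is unbounded (it extends along (0, 1), (1, 0)), but C strictly increases along every unbounded feasible direction, so there is no improving ray and the minimum is attained at a vertex.

At the optimal vertex, x + 3y = 104 and 2x + 2y = 150.
Solving simultaneously gives x = 121/2, y = 29/2.

x = 121/2, y = 29/2, minimum C = 1379/2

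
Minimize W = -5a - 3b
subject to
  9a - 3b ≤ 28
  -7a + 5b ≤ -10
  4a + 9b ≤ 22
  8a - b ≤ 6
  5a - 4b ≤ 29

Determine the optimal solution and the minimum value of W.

a = 20/33, b = -38/33, minimum W = 14/33

Extreme points and W = -5a - 3b:
  (20/33, -38/33) → W = 14/33
  (-35, -51) → W = 328
  (-5/27, -202/27) → W = 631/27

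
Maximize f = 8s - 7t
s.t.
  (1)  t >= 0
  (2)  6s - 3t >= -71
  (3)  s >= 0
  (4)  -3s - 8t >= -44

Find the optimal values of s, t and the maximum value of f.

s = 44/3, t = 0, maximum f = 352/3

Vertices and f = 8s - 7t:
  (0, 0) → f = 0
  (44/3, 0) → f = 352/3
  (0, 11/2) → f = -77/2

The optimum lies where t = 0 and -3s - 8t = -44.
Solving simultaneously gives s = 44/3, t = 0.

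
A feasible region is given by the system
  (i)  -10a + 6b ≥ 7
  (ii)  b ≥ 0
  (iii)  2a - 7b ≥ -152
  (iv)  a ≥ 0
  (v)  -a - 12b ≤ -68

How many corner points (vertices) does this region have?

4

Pairwise boundary intersections that survive every other constraint:
  (863/58, 753/29)
  (18/7, 229/42)
  (0, 152/7)
  (0, 17/3)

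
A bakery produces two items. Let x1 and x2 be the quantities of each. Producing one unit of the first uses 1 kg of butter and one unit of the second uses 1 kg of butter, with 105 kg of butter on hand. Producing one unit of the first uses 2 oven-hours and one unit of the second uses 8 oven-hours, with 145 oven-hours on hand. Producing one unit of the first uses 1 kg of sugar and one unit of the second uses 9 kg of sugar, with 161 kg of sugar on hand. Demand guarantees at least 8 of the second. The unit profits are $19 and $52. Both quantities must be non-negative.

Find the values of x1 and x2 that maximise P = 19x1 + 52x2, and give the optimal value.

Feasible corners and P = 19x1 + 52x2:
  (0, 161/9) → P = 8372/9
  (0, 8) → P = 416
  (17/10, 177/10) → P = 9527/10
  (81/2, 8) → P = 2371/2

x1 = 81/2, x2 = 8, maximum P = 2371/2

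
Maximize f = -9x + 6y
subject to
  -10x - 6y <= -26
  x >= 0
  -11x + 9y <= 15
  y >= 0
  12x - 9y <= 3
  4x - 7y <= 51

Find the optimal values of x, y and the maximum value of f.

Feasible corners and f = -9x + 6y:
  (12/13, 109/39) → f = 110/13
  (14/9, 47/27) → f = -32/9
  (18, 71/3) → f = -20

x = 12/13, y = 109/39, maximum f = 110/13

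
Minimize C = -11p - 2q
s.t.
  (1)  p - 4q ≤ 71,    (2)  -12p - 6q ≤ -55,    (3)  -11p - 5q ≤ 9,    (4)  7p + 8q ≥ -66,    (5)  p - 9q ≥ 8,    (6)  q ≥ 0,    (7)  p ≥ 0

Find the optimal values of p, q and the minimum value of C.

Extreme points and C = -11p - 2q:
  (607/5, 63/5) → C = -6803/5
  (71, 0) → C = -781
  (8, 0) → C = -88

At the optimal vertex, p - 4q = 71 and p - 9q = 8.
Solving simultaneously gives p = 607/5, q = 63/5.

p = 607/5, q = 63/5, minimum C = -6803/5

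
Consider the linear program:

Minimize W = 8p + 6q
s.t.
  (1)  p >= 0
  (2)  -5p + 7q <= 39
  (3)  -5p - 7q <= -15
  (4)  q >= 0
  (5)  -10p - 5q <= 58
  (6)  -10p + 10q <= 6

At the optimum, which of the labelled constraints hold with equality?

Extreme points and W = 8p + 6q:
  (87/5, 18) → W = 1236/5
  (3, 0) → W = 24
  (9/10, 3/2) → W = 81/5
The feasible region is unbounded (it extends along (1, 0), (7, 5)), but W strictly increases along every unbounded feasible direction, so there is no improving ray and the minimum is attained at a vertex.

The minimum is at (9/10, 3/2). Substituting into each constraint, equality holds for (3) and (6); the remaining constraints have slack.

(3) and (6)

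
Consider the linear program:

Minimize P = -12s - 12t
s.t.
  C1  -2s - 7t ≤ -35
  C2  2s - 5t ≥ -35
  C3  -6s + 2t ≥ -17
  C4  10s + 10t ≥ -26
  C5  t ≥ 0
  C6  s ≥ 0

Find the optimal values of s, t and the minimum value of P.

Vertices and P = -12s - 12t:
  (189/46, 88/23) → P = -2190/23
  (0, 5) → P = -60
  (155/26, 122/13) → P = -2394/13
  (0, 7) → P = -84

At the optimal vertex, 2s - 5t = -35 and -6s + 2t = -17.
Solving simultaneously gives s = 155/26, t = 122/13.

s = 155/26, t = 122/13, minimum P = -2394/13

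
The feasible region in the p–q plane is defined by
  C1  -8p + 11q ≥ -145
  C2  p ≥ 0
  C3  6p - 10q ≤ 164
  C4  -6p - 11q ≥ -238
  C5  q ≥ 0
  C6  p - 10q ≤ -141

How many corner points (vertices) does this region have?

Intersecting each pair of boundary lines and keeping only the points that satisfy every inequality leaves:
  (0, 238/11)
  (0, 141/10)
  (829/71, 1084/71)

3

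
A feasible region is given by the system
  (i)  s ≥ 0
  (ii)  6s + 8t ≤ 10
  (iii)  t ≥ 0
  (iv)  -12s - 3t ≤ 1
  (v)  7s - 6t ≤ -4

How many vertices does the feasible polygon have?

Pairwise boundary intersections that survive every other constraint:
  (0, 5/4)
  (0, 2/3)
  (7/23, 47/46)

3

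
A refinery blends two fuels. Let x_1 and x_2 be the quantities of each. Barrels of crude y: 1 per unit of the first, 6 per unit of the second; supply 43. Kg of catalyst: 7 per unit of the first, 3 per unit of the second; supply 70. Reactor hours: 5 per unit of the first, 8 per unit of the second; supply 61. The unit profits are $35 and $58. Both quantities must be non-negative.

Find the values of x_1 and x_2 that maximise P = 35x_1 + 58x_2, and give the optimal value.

Feasible corners and P = 35x_1 + 58x_2:
  (0, 0) → P = 0
  (0, 43/6) → P = 1247/3
  (10, 0) → P = 350
  (1, 7) → P = 441
  (377/41, 77/41) → P = 17661/41

At the optimal vertex, x_1 + 6x_2 = 43 and 5x_1 + 8x_2 = 61.
Solving simultaneously gives x_1 = 1, x_2 = 7.

x_1 = 1, x_2 = 7, maximum P = 441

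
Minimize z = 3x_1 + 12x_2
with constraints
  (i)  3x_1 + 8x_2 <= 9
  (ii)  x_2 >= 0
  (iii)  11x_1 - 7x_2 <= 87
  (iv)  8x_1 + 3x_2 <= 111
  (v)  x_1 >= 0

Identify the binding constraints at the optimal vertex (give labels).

(ii) and (v)

Extreme points and z = 3x_1 + 12x_2:
  (3, 0) → z = 9
  (0, 9/8) → z = 27/2
  (0, 0) → z = 0

The minimum is at (0, 0). Substituting into each constraint, equality holds for (ii) and (v); the remaining constraints have slack.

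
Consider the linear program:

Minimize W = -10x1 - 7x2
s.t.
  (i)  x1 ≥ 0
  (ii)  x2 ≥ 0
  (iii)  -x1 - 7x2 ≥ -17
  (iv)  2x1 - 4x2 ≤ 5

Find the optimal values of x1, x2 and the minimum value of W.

x1 = 103/18, x2 = 29/18, minimum W = -137/2

Corner points and W = -10x1 - 7x2:
  (0, 0) → W = 0
  (0, 17/7) → W = -17
  (5/2, 0) → W = -25
  (103/18, 29/18) → W = -137/2

At the optimal vertex, -x1 - 7x2 = -17 and 2x1 - 4x2 = 5.
Solving simultaneously gives x1 = 103/18, x2 = 29/18.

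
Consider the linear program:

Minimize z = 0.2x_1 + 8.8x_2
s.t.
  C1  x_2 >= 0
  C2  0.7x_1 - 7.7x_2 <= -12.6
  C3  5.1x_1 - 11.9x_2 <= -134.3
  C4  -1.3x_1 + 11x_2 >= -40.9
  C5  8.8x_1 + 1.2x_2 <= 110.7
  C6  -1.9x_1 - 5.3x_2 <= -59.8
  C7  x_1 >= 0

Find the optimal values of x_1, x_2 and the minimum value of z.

At the optimal vertex, 5.1x_1 - 11.9x_2 = -134.3 and x_1 = 0.
Solving simultaneously gives x_1 = 0, x_2 = 79/7.

x_1 = 0, x_2 = 79/7, minimum z = 3476/35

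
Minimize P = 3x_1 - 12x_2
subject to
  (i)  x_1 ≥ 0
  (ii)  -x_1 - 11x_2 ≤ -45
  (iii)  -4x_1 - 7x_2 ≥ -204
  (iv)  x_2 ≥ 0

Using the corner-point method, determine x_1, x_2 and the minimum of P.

x_1 = 0, x_2 = 204/7, minimum P = -2448/7

Feasible corners and P = 3x_1 - 12x_2:
  (0, 45/11) → P = -540/11
  (0, 204/7) → P = -2448/7
  (45, 0) → P = 135
  (51, 0) → P = 153

The optimum lies where x_1 = 0 and -4x_1 - 7x_2 = -204.
Solving simultaneously gives x_1 = 0, x_2 = 204/7.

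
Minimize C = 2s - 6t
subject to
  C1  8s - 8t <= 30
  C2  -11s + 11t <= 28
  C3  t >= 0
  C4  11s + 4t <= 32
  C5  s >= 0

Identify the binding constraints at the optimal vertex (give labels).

Feasible corners and C = 2s - 6t:
  (16/11, 4) → C = -232/11
  (0, 28/11) → C = -168/11
  (32/11, 0) → C = 64/11
  (0, 0) → C = 0

The minimum is at (16/11, 4). Substituting into each constraint, equality holds for C2 and C4; the remaining constraints have slack.

C2 and C4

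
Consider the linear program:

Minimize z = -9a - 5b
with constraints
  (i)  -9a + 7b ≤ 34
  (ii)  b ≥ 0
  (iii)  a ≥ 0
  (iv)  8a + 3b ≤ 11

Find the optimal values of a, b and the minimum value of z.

Feasible corners and z = -9a - 5b:
  (0, 0) → z = 0
  (11/8, 0) → z = -99/8
  (0, 11/3) → z = -55/3

The optimum lies where a = 0 and 8a + 3b = 11.
Solving simultaneously gives a = 0, b = 11/3.

a = 0, b = 11/3, minimum z = -55/3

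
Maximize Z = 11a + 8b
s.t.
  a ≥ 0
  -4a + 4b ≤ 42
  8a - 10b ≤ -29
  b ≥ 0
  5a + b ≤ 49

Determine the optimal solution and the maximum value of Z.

Vertices and Z = 11a + 8b:
  (0, 21/2) → Z = 84
  (0, 29/10) → Z = 116/5
  (77/12, 203/12) → Z = 2471/12
  (461/58, 537/58) → Z = 323/2

The optimum lies where -4a + 4b = 42 and 5a + b = 49.
Solving simultaneously gives a = 77/12, b = 203/12.

a = 77/12, b = 203/12, maximum Z = 2471/12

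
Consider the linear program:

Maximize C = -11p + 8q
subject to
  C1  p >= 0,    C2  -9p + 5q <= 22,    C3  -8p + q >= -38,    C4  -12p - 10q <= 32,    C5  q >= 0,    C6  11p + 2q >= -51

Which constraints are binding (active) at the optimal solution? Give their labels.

C2 and C3

Corner points and C = -11p + 8q:
  (0, 22/5) → C = 176/5
  (0, 0) → C = 0
  (212/31, 518/31) → C = 1812/31
  (19/4, 0) → C = -209/4

The maximum is at (212/31, 518/31). Substituting into each constraint, equality holds for C2 and C3; the remaining constraints have slack.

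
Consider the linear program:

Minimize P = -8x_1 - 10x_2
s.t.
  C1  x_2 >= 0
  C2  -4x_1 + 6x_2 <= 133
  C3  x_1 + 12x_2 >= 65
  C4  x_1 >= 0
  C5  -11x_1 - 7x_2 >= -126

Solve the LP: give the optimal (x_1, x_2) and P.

x_1 = 0, x_2 = 18, minimum P = -180

Vertices and P = -8x_1 - 10x_2:
  (0, 65/12) → P = -325/6
  (1057/125, 589/125) → P = -14346/125
  (0, 18) → P = -180

The binding constraints are x_1 = 0 and -11x_1 - 7x_2 = -126.
Solving simultaneously gives x_1 = 0, x_2 = 18.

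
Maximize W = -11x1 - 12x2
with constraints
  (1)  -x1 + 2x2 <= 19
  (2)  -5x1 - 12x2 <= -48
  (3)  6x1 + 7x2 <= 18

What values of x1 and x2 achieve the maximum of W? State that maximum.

Extreme points and W = -11x1 - 12x2:
  (-6, 13/2) → W = -12
  (-97/19, 132/19) → W = -517/19
  (-120/37, 198/37) → W = -1056/37

The binding constraints are -x1 + 2x2 = 19 and -5x1 - 12x2 = -48.
Solving simultaneously gives x1 = -6, x2 = 13/2.

x1 = -6, x2 = 13/2, maximum W = -12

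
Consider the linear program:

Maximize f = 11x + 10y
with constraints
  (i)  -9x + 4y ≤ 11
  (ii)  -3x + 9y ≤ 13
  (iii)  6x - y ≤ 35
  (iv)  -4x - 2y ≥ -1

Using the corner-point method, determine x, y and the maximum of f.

Extreme points and f = 11x + 10y:
  (-47/69, 28/23) → f = 323/69
  (-17/42, 55/42) → f = 121/14
  (71/16, -67/8) → f = -559/16
The feasible region is unbounded (it extends along (-4, -9), (-1, -6)), but f strictly decreases along every unbounded feasible direction, so there is no improving ray and the maximum is attained at a vertex.

x = -17/42, y = 55/42, maximum f = 121/14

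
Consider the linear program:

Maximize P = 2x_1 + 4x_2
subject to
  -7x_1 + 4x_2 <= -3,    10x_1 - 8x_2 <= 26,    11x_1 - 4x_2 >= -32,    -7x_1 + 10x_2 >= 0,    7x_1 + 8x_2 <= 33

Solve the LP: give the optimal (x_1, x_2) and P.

Vertices and P = 2x_1 + 4x_2:
  (5/7, 1/2) → P = 24/7
  (13/7, 5/2) → P = 96/7
  (55/21, 11/6) → P = 88/7

x_1 = 13/7, x_2 = 5/2, maximum P = 96/7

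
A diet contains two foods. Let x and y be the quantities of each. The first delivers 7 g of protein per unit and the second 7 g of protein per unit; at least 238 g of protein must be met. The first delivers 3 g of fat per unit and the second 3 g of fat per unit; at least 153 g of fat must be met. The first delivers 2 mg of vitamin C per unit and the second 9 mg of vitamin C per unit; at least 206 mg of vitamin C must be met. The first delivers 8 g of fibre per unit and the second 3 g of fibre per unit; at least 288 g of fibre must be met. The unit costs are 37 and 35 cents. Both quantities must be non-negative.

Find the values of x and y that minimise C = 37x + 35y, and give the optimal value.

x = 27, y = 24, minimum C = 1839

Corner points and C = 37x + 35y:
  (0, 96) → C = 3360
  (103, 0) → C = 3811
  (253/7, 104/7) → C = 13001/7
  (27, 24) → C = 1839
The feasible region is unbounded (it extends along (0, 1), (1, 0)), but C strictly increases along every unbounded feasible direction, so there is no improving ray and the minimum is attained at a vertex.

The binding constraints are 3x + 3y = 153 and 8x + 3y = 288.
Solving simultaneously gives x = 27, y = 24.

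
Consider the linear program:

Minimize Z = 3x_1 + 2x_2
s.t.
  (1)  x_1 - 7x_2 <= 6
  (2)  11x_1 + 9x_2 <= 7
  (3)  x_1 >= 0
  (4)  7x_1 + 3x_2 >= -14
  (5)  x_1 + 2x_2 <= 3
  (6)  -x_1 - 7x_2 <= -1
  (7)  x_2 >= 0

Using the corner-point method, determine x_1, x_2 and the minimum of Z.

Corner points and Z = 3x_1 + 2x_2:
  (0, 7/9) → Z = 14/9
  (10/17, 1/17) → Z = 32/17
  (0, 1/7) → Z = 2/7

The binding constraints are x_1 = 0 and -x_1 - 7x_2 = -1.
Solving simultaneously gives x_1 = 0, x_2 = 1/7.

x_1 = 0, x_2 = 1/7, minimum Z = 2/7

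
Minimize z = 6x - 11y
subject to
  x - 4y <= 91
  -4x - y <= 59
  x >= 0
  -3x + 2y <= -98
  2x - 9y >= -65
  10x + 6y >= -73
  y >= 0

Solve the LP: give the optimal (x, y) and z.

Vertices and z = 6x - 11y:
  (1079, 247) → z = 3757
  (91, 0) → z = 546
  (44, 17) → z = 77
  (98/3, 0) → z = 196

The optimum lies where -3x + 2y = -98 and 2x - 9y = -65.
Solving simultaneously gives x = 44, y = 17.

x = 44, y = 17, minimum z = 77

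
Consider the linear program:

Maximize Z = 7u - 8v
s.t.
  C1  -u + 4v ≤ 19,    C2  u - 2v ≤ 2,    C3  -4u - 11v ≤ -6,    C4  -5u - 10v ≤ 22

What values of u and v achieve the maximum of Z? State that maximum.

Extreme points and Z = 7u - 8v:
  (23, 21/2) → Z = 77
  (-185/27, 82/27) → Z = -1951/27
  (34/19, -2/19) → Z = 254/19

u = 23, v = 21/2, maximum Z = 77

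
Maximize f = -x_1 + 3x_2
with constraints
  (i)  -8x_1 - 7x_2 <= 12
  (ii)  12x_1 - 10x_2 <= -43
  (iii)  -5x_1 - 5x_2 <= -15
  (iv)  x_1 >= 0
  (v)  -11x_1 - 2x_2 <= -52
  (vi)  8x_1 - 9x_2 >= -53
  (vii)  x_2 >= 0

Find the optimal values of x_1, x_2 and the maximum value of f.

Feasible corners and f = -x_1 + 3x_2:
  (217/67, 1097/134) → f = 2857/134
  (143/28, 73/7) → f = 733/28
  (362/115, 999/115) → f = 527/23

The optimum lies where 12x_1 - 10x_2 = -43 and 8x_1 - 9x_2 = -53.
Solving simultaneously gives x_1 = 143/28, x_2 = 73/7.

x_1 = 143/28, x_2 = 73/7, maximum f = 733/28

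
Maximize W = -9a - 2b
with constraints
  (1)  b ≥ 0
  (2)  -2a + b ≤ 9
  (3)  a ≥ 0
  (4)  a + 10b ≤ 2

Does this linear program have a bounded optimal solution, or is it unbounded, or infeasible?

bounded optimum

Corner points and W = -9a - 2b:
  (0, 0) → W = 0
  (2, 0) → W = -18
  (0, 1/5) → W = -2/5
The feasible region has finitely many vertices and no improving ray; the maximum is 0 at (0, 0).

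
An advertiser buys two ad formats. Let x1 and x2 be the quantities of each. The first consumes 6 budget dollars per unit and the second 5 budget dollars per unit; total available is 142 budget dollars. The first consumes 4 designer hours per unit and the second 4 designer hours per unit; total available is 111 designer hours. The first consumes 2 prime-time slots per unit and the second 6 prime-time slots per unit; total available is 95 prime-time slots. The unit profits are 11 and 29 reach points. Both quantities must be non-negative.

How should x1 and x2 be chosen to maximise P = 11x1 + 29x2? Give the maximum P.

Feasible corners and P = 11x1 + 29x2:
  (0, 0) → P = 0
  (0, 95/6) → P = 2755/6
  (71/3, 0) → P = 781/3
  (29/2, 11) → P = 957/2

x1 = 29/2, x2 = 11, maximum P = 957/2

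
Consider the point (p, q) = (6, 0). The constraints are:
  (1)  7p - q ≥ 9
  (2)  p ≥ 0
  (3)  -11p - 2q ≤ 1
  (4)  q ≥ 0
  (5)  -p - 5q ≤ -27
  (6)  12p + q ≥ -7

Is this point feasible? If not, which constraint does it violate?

Constraint (5): -p - 5q = -6, which is not ≤ -27. All other constraints are satisfied.

not feasible — violates (5)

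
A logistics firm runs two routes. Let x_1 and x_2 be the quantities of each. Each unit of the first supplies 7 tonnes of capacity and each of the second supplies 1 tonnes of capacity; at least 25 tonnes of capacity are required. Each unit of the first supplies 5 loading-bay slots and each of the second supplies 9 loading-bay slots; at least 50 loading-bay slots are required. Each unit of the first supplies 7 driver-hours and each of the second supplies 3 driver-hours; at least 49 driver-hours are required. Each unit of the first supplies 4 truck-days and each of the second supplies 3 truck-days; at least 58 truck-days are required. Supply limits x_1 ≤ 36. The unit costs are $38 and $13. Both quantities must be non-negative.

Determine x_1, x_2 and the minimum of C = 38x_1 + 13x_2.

x_1 = 1, x_2 = 18, minimum C = 272

Vertices and C = 38x_1 + 13x_2:
  (0, 25) → C = 325
  (29/2, 0) → C = 551
  (36, 0) → C = 1368
  (1, 18) → C = 272
The feasible region is unbounded (it extends along (0, 1)), but C strictly increases along every unbounded feasible direction, so there is no improving ray and the minimum is attained at a vertex.

The optimum lies where 7x_1 + x_2 = 25 and 4x_1 + 3x_2 = 58.
Solving simultaneously gives x_1 = 1, x_2 = 18.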